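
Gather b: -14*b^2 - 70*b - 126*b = -14*b^2 - 196*b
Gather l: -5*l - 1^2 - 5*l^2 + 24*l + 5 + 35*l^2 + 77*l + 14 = 30*l^2 + 96*l + 18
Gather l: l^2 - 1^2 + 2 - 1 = l^2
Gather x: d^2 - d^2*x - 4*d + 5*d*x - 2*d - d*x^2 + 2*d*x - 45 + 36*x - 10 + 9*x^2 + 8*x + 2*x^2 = d^2 - 6*d + x^2*(11 - d) + x*(-d^2 + 7*d + 44) - 55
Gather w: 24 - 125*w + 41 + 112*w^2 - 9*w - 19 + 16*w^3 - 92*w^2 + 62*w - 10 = 16*w^3 + 20*w^2 - 72*w + 36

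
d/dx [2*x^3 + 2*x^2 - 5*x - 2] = 6*x^2 + 4*x - 5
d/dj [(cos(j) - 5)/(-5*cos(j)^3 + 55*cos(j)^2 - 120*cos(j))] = 2*(-cos(j)^3 + 13*cos(j)^2 - 55*cos(j) + 60)*sin(j)/(5*(cos(j) - 8)^2*(cos(j) - 3)^2*cos(j)^2)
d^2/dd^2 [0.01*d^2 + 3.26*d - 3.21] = 0.0200000000000000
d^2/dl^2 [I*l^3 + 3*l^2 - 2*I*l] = 6*I*l + 6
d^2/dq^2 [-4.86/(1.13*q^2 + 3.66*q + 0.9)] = (12.411468*q^2 + 40.199976*q - 4.86*(2.26*q + 3.66)*(4.52*q + 7.32) + 9.88524)/(1.13*q^2 + 3.66*q + 0.9)^3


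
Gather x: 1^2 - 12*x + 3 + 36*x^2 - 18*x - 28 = 36*x^2 - 30*x - 24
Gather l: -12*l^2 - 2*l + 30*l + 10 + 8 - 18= -12*l^2 + 28*l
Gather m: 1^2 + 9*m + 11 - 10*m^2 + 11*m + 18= -10*m^2 + 20*m + 30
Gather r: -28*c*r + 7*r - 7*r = -28*c*r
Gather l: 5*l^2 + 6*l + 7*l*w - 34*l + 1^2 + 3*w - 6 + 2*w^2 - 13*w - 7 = 5*l^2 + l*(7*w - 28) + 2*w^2 - 10*w - 12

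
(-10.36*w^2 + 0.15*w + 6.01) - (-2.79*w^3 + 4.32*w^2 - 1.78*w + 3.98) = 2.79*w^3 - 14.68*w^2 + 1.93*w + 2.03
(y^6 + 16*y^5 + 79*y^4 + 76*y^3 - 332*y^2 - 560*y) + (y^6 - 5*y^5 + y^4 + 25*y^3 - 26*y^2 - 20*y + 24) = 2*y^6 + 11*y^5 + 80*y^4 + 101*y^3 - 358*y^2 - 580*y + 24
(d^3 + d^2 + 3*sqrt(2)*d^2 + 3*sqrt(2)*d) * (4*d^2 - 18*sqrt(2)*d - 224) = 4*d^5 - 6*sqrt(2)*d^4 + 4*d^4 - 332*d^3 - 6*sqrt(2)*d^3 - 672*sqrt(2)*d^2 - 332*d^2 - 672*sqrt(2)*d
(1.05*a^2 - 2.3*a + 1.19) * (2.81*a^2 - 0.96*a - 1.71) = 2.9505*a^4 - 7.471*a^3 + 3.7564*a^2 + 2.7906*a - 2.0349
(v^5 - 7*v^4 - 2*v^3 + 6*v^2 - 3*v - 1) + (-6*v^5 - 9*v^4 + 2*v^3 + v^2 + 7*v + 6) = -5*v^5 - 16*v^4 + 7*v^2 + 4*v + 5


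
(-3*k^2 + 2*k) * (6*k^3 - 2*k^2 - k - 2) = -18*k^5 + 18*k^4 - k^3 + 4*k^2 - 4*k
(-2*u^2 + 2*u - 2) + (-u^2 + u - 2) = -3*u^2 + 3*u - 4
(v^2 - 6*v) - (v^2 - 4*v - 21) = 21 - 2*v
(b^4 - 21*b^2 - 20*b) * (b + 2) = b^5 + 2*b^4 - 21*b^3 - 62*b^2 - 40*b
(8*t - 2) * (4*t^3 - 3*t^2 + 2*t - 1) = 32*t^4 - 32*t^3 + 22*t^2 - 12*t + 2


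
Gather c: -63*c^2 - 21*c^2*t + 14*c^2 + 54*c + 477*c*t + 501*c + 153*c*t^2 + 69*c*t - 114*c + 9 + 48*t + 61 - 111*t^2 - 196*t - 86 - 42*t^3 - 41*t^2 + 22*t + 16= c^2*(-21*t - 49) + c*(153*t^2 + 546*t + 441) - 42*t^3 - 152*t^2 - 126*t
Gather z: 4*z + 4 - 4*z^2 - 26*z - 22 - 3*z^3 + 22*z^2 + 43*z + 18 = -3*z^3 + 18*z^2 + 21*z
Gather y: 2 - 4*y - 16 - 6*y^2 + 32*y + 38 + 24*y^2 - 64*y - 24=18*y^2 - 36*y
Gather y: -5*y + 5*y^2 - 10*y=5*y^2 - 15*y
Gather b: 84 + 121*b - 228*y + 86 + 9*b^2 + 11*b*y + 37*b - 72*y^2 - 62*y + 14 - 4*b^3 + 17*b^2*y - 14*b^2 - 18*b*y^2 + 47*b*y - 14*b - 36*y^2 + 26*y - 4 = -4*b^3 + b^2*(17*y - 5) + b*(-18*y^2 + 58*y + 144) - 108*y^2 - 264*y + 180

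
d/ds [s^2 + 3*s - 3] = 2*s + 3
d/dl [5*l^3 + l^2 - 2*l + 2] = 15*l^2 + 2*l - 2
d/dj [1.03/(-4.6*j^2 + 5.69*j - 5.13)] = (9.476*j - 5.8607)/(4.6*j^2 - 5.69*j + 5.13)^2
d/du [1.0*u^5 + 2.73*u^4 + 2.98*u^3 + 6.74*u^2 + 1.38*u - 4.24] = 5.0*u^4 + 10.92*u^3 + 8.94*u^2 + 13.48*u + 1.38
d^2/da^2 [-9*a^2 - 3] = -18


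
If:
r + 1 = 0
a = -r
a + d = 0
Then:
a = 1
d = -1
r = -1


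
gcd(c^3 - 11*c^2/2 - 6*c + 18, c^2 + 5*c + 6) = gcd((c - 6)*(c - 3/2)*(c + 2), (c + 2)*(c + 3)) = c + 2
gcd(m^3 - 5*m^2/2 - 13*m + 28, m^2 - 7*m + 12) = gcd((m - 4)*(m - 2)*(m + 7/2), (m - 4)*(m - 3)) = m - 4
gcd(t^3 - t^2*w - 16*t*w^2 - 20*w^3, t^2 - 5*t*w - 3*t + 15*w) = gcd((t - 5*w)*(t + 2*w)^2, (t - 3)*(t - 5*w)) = t - 5*w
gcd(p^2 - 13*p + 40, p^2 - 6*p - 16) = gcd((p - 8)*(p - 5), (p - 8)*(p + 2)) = p - 8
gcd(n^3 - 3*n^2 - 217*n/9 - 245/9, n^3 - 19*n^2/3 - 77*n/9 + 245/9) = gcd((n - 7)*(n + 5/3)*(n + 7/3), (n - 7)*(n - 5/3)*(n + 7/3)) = n^2 - 14*n/3 - 49/3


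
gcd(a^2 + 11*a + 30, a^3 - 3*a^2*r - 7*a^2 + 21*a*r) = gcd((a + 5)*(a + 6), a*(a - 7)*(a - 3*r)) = 1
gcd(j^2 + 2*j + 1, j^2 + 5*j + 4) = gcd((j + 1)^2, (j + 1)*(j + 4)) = j + 1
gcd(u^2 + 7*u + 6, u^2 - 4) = 1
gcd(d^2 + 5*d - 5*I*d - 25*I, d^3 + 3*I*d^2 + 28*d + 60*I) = d - 5*I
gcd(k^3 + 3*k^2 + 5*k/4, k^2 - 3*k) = k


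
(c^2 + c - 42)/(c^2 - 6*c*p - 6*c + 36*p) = (-c - 7)/(-c + 6*p)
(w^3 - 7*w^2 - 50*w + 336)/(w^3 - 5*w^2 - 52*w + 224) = (w - 6)/(w - 4)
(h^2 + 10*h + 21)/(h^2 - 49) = (h + 3)/(h - 7)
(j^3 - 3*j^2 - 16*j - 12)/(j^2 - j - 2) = (j^2 - 4*j - 12)/(j - 2)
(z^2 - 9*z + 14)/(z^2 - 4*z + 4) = (z - 7)/(z - 2)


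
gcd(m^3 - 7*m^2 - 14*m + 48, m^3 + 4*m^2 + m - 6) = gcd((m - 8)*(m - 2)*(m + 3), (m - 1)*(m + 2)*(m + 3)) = m + 3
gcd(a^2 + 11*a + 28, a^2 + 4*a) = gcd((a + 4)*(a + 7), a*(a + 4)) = a + 4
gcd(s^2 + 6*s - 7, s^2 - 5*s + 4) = s - 1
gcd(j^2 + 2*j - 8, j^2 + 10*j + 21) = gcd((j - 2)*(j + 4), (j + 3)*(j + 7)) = 1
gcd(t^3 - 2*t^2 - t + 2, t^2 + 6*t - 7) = t - 1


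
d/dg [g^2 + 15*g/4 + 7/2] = 2*g + 15/4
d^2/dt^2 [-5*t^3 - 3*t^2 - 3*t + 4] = -30*t - 6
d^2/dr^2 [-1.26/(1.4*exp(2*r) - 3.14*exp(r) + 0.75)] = (-1.26*(2.8*exp(r) - 3.14)*(5.6*exp(r) - 6.28)*exp(r) + (7.056*exp(r) - 3.9564)*(1.4*exp(2*r) - 3.14*exp(r) + 0.75))*exp(r)/(1.4*exp(2*r) - 3.14*exp(r) + 0.75)^3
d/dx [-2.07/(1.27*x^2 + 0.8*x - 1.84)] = (5.2578*x + 1.656)/(1.27*x^2 + 0.8*x - 1.84)^2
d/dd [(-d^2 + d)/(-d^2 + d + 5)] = 5*(1 - 2*d)/(d^4 - 2*d^3 - 9*d^2 + 10*d + 25)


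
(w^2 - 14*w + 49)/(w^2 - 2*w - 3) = (-w^2 + 14*w - 49)/(-w^2 + 2*w + 3)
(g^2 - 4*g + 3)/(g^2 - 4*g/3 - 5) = 3*(g - 1)/(3*g + 5)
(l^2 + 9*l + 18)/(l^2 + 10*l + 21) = (l + 6)/(l + 7)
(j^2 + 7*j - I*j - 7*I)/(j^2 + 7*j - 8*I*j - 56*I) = (j - I)/(j - 8*I)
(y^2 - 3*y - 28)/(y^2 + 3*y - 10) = (y^2 - 3*y - 28)/(y^2 + 3*y - 10)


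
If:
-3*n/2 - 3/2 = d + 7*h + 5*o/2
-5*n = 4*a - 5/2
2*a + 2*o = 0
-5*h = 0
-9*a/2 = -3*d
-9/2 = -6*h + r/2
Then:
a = 45/44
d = 135/88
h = 0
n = -7/22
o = -45/44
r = -9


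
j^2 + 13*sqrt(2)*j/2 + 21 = (j + 3*sqrt(2))*(j + 7*sqrt(2)/2)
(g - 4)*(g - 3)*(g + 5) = g^3 - 2*g^2 - 23*g + 60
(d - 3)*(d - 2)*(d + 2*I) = d^3 - 5*d^2 + 2*I*d^2 + 6*d - 10*I*d + 12*I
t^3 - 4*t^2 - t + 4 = (t - 4)*(t - 1)*(t + 1)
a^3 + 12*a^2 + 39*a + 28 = (a + 1)*(a + 4)*(a + 7)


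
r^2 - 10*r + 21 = (r - 7)*(r - 3)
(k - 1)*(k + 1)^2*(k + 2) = k^4 + 3*k^3 + k^2 - 3*k - 2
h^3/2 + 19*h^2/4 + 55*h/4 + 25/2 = (h/2 + 1)*(h + 5/2)*(h + 5)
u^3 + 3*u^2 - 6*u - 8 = (u - 2)*(u + 1)*(u + 4)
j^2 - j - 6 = (j - 3)*(j + 2)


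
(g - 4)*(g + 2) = g^2 - 2*g - 8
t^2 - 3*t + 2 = (t - 2)*(t - 1)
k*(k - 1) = k^2 - k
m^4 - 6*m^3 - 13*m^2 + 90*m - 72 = (m - 6)*(m - 3)*(m - 1)*(m + 4)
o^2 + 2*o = o*(o + 2)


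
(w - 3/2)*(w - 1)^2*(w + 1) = w^4 - 5*w^3/2 + w^2/2 + 5*w/2 - 3/2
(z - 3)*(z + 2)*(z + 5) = z^3 + 4*z^2 - 11*z - 30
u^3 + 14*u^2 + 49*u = u*(u + 7)^2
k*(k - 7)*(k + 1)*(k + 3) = k^4 - 3*k^3 - 25*k^2 - 21*k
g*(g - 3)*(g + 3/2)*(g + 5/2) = g^4 + g^3 - 33*g^2/4 - 45*g/4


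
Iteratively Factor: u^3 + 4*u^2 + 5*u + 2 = (u + 2)*(u^2 + 2*u + 1) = (u + 1)*(u + 2)*(u + 1)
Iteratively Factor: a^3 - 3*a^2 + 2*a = (a - 2)*(a^2 - a) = a*(a - 2)*(a - 1)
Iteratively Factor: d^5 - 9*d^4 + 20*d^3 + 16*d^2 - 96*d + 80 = (d - 2)*(d^4 - 7*d^3 + 6*d^2 + 28*d - 40) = (d - 2)^2*(d^3 - 5*d^2 - 4*d + 20) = (d - 2)^2*(d + 2)*(d^2 - 7*d + 10) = (d - 5)*(d - 2)^2*(d + 2)*(d - 2)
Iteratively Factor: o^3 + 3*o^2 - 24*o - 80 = (o + 4)*(o^2 - o - 20) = (o + 4)^2*(o - 5)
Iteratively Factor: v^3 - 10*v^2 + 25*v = (v)*(v^2 - 10*v + 25) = v*(v - 5)*(v - 5)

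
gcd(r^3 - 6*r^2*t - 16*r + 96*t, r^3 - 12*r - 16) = r - 4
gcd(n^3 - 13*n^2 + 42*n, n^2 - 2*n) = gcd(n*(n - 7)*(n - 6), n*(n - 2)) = n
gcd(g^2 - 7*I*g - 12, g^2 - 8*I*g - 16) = g - 4*I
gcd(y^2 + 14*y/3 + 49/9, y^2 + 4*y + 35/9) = y + 7/3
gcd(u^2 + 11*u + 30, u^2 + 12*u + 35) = u + 5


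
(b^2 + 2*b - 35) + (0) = b^2 + 2*b - 35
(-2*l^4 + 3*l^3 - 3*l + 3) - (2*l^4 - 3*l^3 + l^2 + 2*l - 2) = -4*l^4 + 6*l^3 - l^2 - 5*l + 5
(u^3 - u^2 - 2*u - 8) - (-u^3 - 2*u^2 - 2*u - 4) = 2*u^3 + u^2 - 4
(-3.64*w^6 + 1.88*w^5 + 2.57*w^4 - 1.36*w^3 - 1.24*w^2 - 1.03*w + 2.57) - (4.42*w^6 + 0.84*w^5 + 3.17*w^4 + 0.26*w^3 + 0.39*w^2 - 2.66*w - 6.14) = -8.06*w^6 + 1.04*w^5 - 0.6*w^4 - 1.62*w^3 - 1.63*w^2 + 1.63*w + 8.71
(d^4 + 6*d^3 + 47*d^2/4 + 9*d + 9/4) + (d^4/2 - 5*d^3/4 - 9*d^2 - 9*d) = 3*d^4/2 + 19*d^3/4 + 11*d^2/4 + 9/4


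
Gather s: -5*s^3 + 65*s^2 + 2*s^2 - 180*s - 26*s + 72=-5*s^3 + 67*s^2 - 206*s + 72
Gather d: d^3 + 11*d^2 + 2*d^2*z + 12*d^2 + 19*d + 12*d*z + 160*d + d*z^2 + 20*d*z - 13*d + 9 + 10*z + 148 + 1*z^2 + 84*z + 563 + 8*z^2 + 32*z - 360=d^3 + d^2*(2*z + 23) + d*(z^2 + 32*z + 166) + 9*z^2 + 126*z + 360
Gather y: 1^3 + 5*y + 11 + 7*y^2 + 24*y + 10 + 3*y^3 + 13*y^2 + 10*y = 3*y^3 + 20*y^2 + 39*y + 22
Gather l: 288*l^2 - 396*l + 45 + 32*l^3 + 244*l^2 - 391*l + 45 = 32*l^3 + 532*l^2 - 787*l + 90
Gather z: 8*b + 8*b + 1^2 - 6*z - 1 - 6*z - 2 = 16*b - 12*z - 2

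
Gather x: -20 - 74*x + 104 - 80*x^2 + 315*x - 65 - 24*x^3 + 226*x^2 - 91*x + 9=-24*x^3 + 146*x^2 + 150*x + 28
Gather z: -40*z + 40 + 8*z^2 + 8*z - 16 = 8*z^2 - 32*z + 24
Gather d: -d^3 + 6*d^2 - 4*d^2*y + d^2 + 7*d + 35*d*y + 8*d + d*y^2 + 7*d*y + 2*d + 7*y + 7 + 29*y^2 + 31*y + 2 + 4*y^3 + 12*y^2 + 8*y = -d^3 + d^2*(7 - 4*y) + d*(y^2 + 42*y + 17) + 4*y^3 + 41*y^2 + 46*y + 9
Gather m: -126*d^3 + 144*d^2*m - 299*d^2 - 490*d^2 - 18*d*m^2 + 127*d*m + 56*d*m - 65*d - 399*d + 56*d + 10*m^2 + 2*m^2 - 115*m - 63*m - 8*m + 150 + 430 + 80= -126*d^3 - 789*d^2 - 408*d + m^2*(12 - 18*d) + m*(144*d^2 + 183*d - 186) + 660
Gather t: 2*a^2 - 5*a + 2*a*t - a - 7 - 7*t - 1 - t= 2*a^2 - 6*a + t*(2*a - 8) - 8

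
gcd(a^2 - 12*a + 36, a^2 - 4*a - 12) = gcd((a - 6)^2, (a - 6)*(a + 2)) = a - 6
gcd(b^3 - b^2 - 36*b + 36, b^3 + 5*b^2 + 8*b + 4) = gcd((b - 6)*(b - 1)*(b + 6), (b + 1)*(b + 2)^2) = 1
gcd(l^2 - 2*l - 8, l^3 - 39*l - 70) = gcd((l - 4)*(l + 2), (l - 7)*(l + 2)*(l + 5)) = l + 2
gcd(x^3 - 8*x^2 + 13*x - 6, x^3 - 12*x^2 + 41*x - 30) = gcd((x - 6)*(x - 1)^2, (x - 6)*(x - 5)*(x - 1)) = x^2 - 7*x + 6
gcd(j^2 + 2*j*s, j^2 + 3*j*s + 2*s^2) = j + 2*s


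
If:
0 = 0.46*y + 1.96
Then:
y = -4.26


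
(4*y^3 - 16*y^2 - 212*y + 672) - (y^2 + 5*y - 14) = 4*y^3 - 17*y^2 - 217*y + 686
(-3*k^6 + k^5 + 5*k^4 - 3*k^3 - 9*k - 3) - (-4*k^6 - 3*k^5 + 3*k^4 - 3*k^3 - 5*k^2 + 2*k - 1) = k^6 + 4*k^5 + 2*k^4 + 5*k^2 - 11*k - 2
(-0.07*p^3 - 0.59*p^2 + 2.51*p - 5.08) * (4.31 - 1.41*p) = 0.0987*p^4 + 0.5302*p^3 - 6.082*p^2 + 17.9809*p - 21.8948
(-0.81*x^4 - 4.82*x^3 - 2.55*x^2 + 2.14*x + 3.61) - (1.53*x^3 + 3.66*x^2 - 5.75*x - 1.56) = -0.81*x^4 - 6.35*x^3 - 6.21*x^2 + 7.89*x + 5.17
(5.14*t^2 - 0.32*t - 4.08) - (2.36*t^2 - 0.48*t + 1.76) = 2.78*t^2 + 0.16*t - 5.84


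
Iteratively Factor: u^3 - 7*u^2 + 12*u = (u - 4)*(u^2 - 3*u) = u*(u - 4)*(u - 3)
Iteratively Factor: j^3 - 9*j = (j)*(j^2 - 9) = j*(j + 3)*(j - 3)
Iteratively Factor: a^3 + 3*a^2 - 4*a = (a + 4)*(a^2 - a) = a*(a + 4)*(a - 1)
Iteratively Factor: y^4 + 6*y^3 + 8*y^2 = (y)*(y^3 + 6*y^2 + 8*y) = y^2*(y^2 + 6*y + 8) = y^2*(y + 4)*(y + 2)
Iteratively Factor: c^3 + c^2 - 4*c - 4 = (c + 2)*(c^2 - c - 2) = (c - 2)*(c + 2)*(c + 1)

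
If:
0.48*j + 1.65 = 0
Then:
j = -3.44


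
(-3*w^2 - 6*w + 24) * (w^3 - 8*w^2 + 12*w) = -3*w^5 + 18*w^4 + 36*w^3 - 264*w^2 + 288*w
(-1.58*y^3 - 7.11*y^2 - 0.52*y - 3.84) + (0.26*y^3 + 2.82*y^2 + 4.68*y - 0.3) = -1.32*y^3 - 4.29*y^2 + 4.16*y - 4.14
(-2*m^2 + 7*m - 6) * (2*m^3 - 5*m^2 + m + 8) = -4*m^5 + 24*m^4 - 49*m^3 + 21*m^2 + 50*m - 48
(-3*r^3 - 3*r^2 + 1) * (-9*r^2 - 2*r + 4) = 27*r^5 + 33*r^4 - 6*r^3 - 21*r^2 - 2*r + 4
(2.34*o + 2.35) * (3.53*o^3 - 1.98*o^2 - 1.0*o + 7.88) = 8.2602*o^4 + 3.6623*o^3 - 6.993*o^2 + 16.0892*o + 18.518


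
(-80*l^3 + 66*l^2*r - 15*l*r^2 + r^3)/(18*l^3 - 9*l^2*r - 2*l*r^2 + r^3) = (40*l^2 - 13*l*r + r^2)/(-9*l^2 + r^2)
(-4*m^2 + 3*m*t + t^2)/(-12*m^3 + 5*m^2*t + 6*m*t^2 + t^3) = 1/(3*m + t)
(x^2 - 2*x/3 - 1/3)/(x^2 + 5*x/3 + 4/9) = 3*(x - 1)/(3*x + 4)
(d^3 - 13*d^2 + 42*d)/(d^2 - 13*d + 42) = d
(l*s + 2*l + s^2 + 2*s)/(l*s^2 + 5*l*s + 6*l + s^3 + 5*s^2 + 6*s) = 1/(s + 3)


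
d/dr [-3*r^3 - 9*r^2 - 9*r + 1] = -9*r^2 - 18*r - 9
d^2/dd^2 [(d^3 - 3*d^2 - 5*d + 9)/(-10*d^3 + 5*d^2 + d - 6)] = 2*(250*d^6 + 1470*d^5 - 5700*d^4 + 2469*d^3 - 1917*d^2 + 1827*d - 141)/(1000*d^9 - 1500*d^8 + 450*d^7 + 1975*d^6 - 1845*d^5 + 75*d^4 + 1259*d^3 - 522*d^2 - 108*d + 216)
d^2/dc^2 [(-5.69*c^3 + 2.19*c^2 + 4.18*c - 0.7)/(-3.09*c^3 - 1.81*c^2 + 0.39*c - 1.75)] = (-105.46788*c^6 - 198.324234*c^5 - 445.125006*c^4 + 153.564504*c^3 + 298.2588*c^2 + 158.31837*c - 23.34101)/(29.503629*c^9 + 51.846183*c^8 + 19.19817*c^7 + 42.96988*c^6 + 56.30238*c^5 + 5.371878*c^4 + 20.918106*c^3 + 17.4279*c^2 - 3.583125*c + 5.359375)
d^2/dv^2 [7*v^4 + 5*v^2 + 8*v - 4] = 84*v^2 + 10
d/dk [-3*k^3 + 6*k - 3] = 6 - 9*k^2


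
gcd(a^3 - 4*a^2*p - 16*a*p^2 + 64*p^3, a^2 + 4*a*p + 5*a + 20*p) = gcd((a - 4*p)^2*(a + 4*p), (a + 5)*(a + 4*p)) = a + 4*p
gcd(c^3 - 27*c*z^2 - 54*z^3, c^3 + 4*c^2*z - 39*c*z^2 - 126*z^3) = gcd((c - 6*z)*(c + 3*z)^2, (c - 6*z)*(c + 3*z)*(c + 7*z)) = -c^2 + 3*c*z + 18*z^2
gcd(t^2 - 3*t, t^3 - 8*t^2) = t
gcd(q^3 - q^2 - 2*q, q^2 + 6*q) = q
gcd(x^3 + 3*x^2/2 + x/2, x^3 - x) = x^2 + x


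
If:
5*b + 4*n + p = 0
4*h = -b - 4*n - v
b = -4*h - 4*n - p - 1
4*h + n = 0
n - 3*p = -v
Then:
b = 5/13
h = 7/52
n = -7/13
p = 3/13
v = 16/13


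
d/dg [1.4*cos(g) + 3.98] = -1.4*sin(g)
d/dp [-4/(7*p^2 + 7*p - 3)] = 28*(2*p + 1)/(7*p^2 + 7*p - 3)^2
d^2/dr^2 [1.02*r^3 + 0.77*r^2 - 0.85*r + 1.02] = 6.12*r + 1.54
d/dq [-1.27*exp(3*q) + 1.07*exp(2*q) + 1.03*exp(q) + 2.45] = (-3.81*exp(2*q) + 2.14*exp(q) + 1.03)*exp(q)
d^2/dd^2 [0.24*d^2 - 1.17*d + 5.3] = 0.480000000000000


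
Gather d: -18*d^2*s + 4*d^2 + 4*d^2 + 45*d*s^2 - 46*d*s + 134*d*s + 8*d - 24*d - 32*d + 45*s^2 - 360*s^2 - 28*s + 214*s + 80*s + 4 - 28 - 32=d^2*(8 - 18*s) + d*(45*s^2 + 88*s - 48) - 315*s^2 + 266*s - 56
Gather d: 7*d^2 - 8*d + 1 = 7*d^2 - 8*d + 1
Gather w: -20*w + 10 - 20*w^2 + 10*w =-20*w^2 - 10*w + 10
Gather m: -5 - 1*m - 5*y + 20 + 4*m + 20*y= 3*m + 15*y + 15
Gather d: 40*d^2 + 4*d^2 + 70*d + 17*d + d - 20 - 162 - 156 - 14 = 44*d^2 + 88*d - 352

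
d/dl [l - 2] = 1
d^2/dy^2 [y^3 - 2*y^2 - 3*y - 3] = 6*y - 4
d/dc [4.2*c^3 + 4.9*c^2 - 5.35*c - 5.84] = 12.6*c^2 + 9.8*c - 5.35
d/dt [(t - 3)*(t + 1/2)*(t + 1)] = 3*t^2 - 3*t - 4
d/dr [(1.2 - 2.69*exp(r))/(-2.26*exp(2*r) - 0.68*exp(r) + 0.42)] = (-6.0794*exp(2*r) + 5.424*exp(r) - 0.3138)*exp(r)/(5.1076*exp(4*r) + 3.0736*exp(3*r) - 1.436*exp(2*r) - 0.5712*exp(r) + 0.1764)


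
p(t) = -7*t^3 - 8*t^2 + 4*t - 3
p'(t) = -21*t^2 - 16*t + 4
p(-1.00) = -8.00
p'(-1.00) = -1.00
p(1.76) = -58.90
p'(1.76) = -89.21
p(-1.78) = 4.01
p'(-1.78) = -34.06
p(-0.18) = -3.94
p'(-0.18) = 6.20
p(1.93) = -75.40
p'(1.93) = -105.10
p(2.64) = -177.00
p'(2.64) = -184.60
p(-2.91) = 90.11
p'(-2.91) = -127.27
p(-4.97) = 638.86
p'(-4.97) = -435.20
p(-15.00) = 21762.00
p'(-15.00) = -4481.00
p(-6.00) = 1197.00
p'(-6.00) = -656.00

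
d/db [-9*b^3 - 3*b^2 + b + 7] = -27*b^2 - 6*b + 1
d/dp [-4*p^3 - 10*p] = -12*p^2 - 10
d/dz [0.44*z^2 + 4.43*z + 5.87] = 0.88*z + 4.43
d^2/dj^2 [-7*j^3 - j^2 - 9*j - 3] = -42*j - 2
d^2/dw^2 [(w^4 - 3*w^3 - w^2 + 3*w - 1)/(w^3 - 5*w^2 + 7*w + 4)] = 2*(2*w^6 - 45*w^5 + 129*w^4 + 104*w^3 - 384*w^2 + 153*w - 169)/(w^9 - 15*w^8 + 96*w^7 - 323*w^6 + 552*w^5 - 267*w^4 - 449*w^3 + 348*w^2 + 336*w + 64)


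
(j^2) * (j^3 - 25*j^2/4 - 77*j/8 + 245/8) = j^5 - 25*j^4/4 - 77*j^3/8 + 245*j^2/8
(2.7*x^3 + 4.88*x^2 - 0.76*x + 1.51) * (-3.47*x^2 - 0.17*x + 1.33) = -9.369*x^5 - 17.3926*x^4 + 5.3986*x^3 + 1.3799*x^2 - 1.2675*x + 2.0083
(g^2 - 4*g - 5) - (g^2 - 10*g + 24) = 6*g - 29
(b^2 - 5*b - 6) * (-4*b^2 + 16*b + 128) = -4*b^4 + 36*b^3 + 72*b^2 - 736*b - 768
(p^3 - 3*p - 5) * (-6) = -6*p^3 + 18*p + 30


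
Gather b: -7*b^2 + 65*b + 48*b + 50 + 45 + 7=-7*b^2 + 113*b + 102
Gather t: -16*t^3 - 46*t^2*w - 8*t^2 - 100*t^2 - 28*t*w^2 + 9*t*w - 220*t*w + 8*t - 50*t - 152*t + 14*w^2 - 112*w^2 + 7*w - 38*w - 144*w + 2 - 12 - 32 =-16*t^3 + t^2*(-46*w - 108) + t*(-28*w^2 - 211*w - 194) - 98*w^2 - 175*w - 42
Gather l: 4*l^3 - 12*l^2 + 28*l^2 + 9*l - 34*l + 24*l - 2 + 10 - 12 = 4*l^3 + 16*l^2 - l - 4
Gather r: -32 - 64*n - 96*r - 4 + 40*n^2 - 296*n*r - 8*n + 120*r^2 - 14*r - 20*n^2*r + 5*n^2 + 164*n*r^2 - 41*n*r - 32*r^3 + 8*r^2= 45*n^2 - 72*n - 32*r^3 + r^2*(164*n + 128) + r*(-20*n^2 - 337*n - 110) - 36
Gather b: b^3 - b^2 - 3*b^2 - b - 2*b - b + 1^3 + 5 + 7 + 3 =b^3 - 4*b^2 - 4*b + 16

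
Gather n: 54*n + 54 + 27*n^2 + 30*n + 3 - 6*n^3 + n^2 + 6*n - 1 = -6*n^3 + 28*n^2 + 90*n + 56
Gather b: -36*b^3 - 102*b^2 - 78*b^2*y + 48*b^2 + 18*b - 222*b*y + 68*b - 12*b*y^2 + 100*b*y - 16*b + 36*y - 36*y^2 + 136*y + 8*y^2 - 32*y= -36*b^3 + b^2*(-78*y - 54) + b*(-12*y^2 - 122*y + 70) - 28*y^2 + 140*y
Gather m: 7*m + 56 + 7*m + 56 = 14*m + 112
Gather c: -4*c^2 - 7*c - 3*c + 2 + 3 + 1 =-4*c^2 - 10*c + 6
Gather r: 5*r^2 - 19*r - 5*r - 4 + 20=5*r^2 - 24*r + 16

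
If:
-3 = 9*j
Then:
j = -1/3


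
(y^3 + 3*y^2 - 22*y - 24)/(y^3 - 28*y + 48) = (y + 1)/(y - 2)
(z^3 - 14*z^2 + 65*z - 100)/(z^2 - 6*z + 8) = (z^2 - 10*z + 25)/(z - 2)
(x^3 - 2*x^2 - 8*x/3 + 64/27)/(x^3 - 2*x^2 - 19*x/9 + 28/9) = (9*x^2 - 30*x + 16)/(3*(3*x^2 - 10*x + 7))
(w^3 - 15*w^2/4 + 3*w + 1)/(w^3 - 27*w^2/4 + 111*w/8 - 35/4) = 2*(4*w^2 - 7*w - 2)/(8*w^2 - 38*w + 35)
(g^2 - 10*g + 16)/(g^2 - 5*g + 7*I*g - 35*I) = (g^2 - 10*g + 16)/(g^2 + g*(-5 + 7*I) - 35*I)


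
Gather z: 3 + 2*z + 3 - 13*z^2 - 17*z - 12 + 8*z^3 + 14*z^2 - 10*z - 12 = 8*z^3 + z^2 - 25*z - 18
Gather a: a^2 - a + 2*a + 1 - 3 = a^2 + a - 2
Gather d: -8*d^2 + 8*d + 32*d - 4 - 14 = -8*d^2 + 40*d - 18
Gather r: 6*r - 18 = 6*r - 18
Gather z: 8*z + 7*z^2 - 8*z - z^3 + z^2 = -z^3 + 8*z^2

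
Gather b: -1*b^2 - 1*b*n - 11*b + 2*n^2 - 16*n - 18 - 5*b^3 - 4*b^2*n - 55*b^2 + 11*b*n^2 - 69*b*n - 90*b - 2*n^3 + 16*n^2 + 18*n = -5*b^3 + b^2*(-4*n - 56) + b*(11*n^2 - 70*n - 101) - 2*n^3 + 18*n^2 + 2*n - 18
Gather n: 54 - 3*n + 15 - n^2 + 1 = -n^2 - 3*n + 70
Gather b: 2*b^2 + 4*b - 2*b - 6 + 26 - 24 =2*b^2 + 2*b - 4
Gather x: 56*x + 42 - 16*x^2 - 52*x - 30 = -16*x^2 + 4*x + 12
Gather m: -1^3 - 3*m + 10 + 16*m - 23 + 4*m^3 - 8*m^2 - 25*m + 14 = 4*m^3 - 8*m^2 - 12*m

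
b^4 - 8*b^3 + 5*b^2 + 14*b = b*(b - 7)*(b - 2)*(b + 1)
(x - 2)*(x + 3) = x^2 + x - 6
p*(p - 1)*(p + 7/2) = p^3 + 5*p^2/2 - 7*p/2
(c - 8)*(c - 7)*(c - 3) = c^3 - 18*c^2 + 101*c - 168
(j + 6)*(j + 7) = j^2 + 13*j + 42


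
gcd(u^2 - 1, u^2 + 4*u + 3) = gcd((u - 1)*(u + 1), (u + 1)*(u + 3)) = u + 1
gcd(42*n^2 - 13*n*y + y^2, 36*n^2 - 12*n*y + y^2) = -6*n + y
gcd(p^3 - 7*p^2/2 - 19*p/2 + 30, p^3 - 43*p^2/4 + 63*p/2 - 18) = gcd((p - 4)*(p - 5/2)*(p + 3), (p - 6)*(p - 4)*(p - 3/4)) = p - 4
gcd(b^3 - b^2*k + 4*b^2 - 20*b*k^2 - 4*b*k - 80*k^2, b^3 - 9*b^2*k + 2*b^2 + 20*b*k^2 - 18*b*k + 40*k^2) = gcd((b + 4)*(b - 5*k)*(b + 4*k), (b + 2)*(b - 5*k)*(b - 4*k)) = b - 5*k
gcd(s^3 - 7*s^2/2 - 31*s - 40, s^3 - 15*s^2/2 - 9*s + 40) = s^2 - 11*s/2 - 20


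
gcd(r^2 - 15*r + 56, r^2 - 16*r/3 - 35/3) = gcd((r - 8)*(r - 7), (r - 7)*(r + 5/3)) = r - 7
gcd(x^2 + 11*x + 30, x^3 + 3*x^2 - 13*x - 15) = x + 5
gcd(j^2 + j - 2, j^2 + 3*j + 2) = j + 2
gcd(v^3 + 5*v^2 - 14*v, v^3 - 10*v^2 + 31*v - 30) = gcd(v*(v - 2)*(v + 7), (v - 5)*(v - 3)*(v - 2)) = v - 2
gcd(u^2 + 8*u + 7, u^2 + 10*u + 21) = u + 7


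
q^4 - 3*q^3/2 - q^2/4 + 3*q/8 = q*(q - 3/2)*(q - 1/2)*(q + 1/2)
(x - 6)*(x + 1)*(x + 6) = x^3 + x^2 - 36*x - 36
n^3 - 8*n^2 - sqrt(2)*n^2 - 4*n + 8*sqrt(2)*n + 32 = (n - 8)*(n - 2*sqrt(2))*(n + sqrt(2))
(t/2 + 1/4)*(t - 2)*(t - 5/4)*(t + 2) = t^4/2 - 3*t^3/8 - 37*t^2/16 + 3*t/2 + 5/4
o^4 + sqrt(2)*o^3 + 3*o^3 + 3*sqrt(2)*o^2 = o^2*(o + 3)*(o + sqrt(2))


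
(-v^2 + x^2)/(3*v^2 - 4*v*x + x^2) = (v + x)/(-3*v + x)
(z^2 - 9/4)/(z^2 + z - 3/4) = (2*z - 3)/(2*z - 1)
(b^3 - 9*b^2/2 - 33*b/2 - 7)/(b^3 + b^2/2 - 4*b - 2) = (b - 7)/(b - 2)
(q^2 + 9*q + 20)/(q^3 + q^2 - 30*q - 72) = (q + 5)/(q^2 - 3*q - 18)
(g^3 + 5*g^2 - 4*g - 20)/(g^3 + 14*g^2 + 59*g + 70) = (g - 2)/(g + 7)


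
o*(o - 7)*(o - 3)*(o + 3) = o^4 - 7*o^3 - 9*o^2 + 63*o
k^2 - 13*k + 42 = (k - 7)*(k - 6)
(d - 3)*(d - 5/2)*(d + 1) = d^3 - 9*d^2/2 + 2*d + 15/2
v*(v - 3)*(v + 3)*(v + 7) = v^4 + 7*v^3 - 9*v^2 - 63*v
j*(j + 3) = j^2 + 3*j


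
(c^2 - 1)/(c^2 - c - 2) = (c - 1)/(c - 2)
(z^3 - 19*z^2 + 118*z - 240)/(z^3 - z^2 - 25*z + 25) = (z^2 - 14*z + 48)/(z^2 + 4*z - 5)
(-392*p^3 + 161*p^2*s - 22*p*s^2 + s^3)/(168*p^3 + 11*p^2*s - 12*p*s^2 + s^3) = (-7*p + s)/(3*p + s)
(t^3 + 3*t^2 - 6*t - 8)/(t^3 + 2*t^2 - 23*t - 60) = (t^2 - t - 2)/(t^2 - 2*t - 15)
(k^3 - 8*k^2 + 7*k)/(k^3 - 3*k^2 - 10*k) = (-k^2 + 8*k - 7)/(-k^2 + 3*k + 10)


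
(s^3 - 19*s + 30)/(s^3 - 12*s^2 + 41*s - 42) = (s + 5)/(s - 7)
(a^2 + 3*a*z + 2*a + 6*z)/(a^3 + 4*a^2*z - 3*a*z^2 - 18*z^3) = (-a - 2)/(-a^2 - a*z + 6*z^2)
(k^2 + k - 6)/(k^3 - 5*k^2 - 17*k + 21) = (k - 2)/(k^2 - 8*k + 7)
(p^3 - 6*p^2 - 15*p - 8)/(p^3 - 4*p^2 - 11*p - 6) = (p - 8)/(p - 6)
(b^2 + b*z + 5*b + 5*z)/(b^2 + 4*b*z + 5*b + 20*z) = (b + z)/(b + 4*z)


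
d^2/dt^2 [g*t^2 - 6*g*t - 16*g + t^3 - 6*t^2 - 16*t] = 2*g + 6*t - 12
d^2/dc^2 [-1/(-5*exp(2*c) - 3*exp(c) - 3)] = (2*(10*exp(c) + 3)^2*exp(c) - (20*exp(c) + 3)*(5*exp(2*c) + 3*exp(c) + 3))*exp(c)/(5*exp(2*c) + 3*exp(c) + 3)^3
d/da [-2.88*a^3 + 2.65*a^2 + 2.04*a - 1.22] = -8.64*a^2 + 5.3*a + 2.04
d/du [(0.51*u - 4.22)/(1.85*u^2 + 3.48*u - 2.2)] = (-0.9435*u^2 + 15.614*u + 13.5636)/(3.4225*u^4 + 12.876*u^3 + 3.9704*u^2 - 15.312*u + 4.84)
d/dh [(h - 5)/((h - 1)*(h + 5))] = (-h^2 + 10*h + 15)/(h^4 + 8*h^3 + 6*h^2 - 40*h + 25)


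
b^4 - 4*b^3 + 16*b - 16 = (b - 2)^3*(b + 2)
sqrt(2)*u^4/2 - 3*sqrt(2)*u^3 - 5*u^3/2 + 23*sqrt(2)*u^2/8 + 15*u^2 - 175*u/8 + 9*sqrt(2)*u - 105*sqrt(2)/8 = (u - 7/2)*(u - 5/2)*(u - 3*sqrt(2))*(sqrt(2)*u/2 + 1/2)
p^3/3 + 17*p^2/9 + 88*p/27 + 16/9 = (p/3 + 1)*(p + 4/3)^2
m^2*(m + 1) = m^3 + m^2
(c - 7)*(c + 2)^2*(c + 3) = c^4 - 33*c^2 - 100*c - 84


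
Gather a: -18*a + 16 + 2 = 18 - 18*a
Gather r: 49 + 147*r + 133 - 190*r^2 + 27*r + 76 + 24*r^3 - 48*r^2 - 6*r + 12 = 24*r^3 - 238*r^2 + 168*r + 270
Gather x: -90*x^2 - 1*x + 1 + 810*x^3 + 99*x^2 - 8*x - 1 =810*x^3 + 9*x^2 - 9*x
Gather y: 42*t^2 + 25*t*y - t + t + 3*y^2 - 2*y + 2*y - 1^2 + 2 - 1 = 42*t^2 + 25*t*y + 3*y^2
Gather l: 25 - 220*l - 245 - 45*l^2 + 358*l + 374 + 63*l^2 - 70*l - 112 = 18*l^2 + 68*l + 42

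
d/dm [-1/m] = m^(-2)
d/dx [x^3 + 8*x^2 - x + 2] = 3*x^2 + 16*x - 1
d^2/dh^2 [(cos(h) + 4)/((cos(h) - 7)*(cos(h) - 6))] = (-29*(1 - cos(h)^2)^2 - cos(h)^5 + 410*cos(h)^3 - 584*cos(h)^2 - 4512*cos(h) + 2137)/((cos(h) - 7)^3*(cos(h) - 6)^3)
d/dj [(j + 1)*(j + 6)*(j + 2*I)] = 3*j^2 + j*(14 + 4*I) + 6 + 14*I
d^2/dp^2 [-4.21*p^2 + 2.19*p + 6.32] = -8.42000000000000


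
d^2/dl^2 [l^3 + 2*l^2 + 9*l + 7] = 6*l + 4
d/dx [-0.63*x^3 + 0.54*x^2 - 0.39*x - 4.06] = -1.89*x^2 + 1.08*x - 0.39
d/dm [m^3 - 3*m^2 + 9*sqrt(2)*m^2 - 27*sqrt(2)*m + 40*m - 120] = 3*m^2 - 6*m + 18*sqrt(2)*m - 27*sqrt(2) + 40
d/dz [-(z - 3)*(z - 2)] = 5 - 2*z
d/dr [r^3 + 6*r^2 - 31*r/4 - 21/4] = 3*r^2 + 12*r - 31/4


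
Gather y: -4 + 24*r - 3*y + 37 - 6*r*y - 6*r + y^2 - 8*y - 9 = 18*r + y^2 + y*(-6*r - 11) + 24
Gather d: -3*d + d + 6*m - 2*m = -2*d + 4*m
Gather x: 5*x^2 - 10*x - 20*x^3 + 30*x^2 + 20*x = -20*x^3 + 35*x^2 + 10*x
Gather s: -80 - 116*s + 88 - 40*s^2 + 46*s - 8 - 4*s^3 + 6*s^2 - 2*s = -4*s^3 - 34*s^2 - 72*s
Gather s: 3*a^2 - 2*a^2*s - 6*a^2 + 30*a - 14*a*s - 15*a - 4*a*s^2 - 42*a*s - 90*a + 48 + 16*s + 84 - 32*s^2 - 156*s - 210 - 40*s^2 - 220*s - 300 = -3*a^2 - 75*a + s^2*(-4*a - 72) + s*(-2*a^2 - 56*a - 360) - 378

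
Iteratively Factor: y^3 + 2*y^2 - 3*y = (y - 1)*(y^2 + 3*y) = (y - 1)*(y + 3)*(y)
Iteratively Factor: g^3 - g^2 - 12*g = (g - 4)*(g^2 + 3*g) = g*(g - 4)*(g + 3)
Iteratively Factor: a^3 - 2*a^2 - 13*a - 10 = (a + 2)*(a^2 - 4*a - 5) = (a + 1)*(a + 2)*(a - 5)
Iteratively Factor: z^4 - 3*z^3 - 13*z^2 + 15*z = (z - 1)*(z^3 - 2*z^2 - 15*z) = (z - 5)*(z - 1)*(z^2 + 3*z) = z*(z - 5)*(z - 1)*(z + 3)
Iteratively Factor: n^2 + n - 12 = (n + 4)*(n - 3)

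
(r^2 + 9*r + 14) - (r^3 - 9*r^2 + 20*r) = -r^3 + 10*r^2 - 11*r + 14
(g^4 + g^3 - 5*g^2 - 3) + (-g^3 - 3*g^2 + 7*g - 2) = g^4 - 8*g^2 + 7*g - 5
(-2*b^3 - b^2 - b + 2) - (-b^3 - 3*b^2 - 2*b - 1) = -b^3 + 2*b^2 + b + 3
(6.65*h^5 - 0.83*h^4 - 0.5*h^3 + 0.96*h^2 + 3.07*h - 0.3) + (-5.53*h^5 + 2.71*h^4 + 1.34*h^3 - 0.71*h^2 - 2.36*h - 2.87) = 1.12*h^5 + 1.88*h^4 + 0.84*h^3 + 0.25*h^2 + 0.71*h - 3.17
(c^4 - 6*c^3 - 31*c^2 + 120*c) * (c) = c^5 - 6*c^4 - 31*c^3 + 120*c^2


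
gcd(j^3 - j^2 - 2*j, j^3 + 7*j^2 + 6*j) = j^2 + j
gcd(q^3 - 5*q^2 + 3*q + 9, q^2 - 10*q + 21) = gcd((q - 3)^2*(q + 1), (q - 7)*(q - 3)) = q - 3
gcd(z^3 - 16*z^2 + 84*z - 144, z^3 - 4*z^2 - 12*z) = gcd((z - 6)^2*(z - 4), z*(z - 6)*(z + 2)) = z - 6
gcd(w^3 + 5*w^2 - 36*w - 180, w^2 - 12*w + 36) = w - 6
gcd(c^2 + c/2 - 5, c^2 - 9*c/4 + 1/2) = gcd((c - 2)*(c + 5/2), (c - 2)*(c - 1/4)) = c - 2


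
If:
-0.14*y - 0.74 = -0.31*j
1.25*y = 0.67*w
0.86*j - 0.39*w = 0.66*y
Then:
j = 3.31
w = 3.83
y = 2.05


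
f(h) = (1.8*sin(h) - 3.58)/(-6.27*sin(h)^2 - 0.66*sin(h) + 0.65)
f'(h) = (12.54*sin(h)*cos(h) + 0.66*cos(h))*(1.8*sin(h) - 3.58)/(-6.27*sin(h)^2 - 0.66*sin(h) + 0.65)^2 + 1.8*cos(h)/(-6.27*sin(h)^2 - 0.66*sin(h) + 0.65) = (11.286*sin(h)^2 - 44.8932*sin(h) - 1.1928)*cos(h)/(39.3129*sin(h)^4 + 8.2764*sin(h)^3 - 7.7154*sin(h)^2 - 0.858*sin(h) + 0.4225)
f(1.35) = 0.31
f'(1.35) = -0.21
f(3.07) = -6.05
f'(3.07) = 13.31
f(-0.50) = 9.36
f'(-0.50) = 89.27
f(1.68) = 0.29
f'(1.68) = 0.10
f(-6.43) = -6.28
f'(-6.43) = 14.82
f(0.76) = 0.84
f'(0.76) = -2.51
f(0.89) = 0.60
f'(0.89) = -1.38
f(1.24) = 0.34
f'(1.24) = -0.35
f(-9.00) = 30.24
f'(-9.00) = -857.70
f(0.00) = -5.51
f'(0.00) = -2.82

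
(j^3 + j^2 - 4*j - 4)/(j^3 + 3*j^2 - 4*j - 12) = (j + 1)/(j + 3)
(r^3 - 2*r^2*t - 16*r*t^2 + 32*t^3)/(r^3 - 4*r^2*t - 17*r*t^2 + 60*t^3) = (r^2 - 6*r*t + 8*t^2)/(r^2 - 8*r*t + 15*t^2)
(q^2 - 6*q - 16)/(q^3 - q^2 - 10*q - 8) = (q - 8)/(q^2 - 3*q - 4)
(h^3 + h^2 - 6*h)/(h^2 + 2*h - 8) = h*(h + 3)/(h + 4)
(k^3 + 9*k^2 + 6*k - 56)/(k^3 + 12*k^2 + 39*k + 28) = (k - 2)/(k + 1)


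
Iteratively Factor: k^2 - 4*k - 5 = (k - 5)*(k + 1)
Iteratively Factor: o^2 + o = (o)*(o + 1)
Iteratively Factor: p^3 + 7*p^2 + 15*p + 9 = (p + 3)*(p^2 + 4*p + 3) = (p + 3)^2*(p + 1)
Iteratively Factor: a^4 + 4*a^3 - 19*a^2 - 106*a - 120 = (a + 4)*(a^3 - 19*a - 30) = (a + 3)*(a + 4)*(a^2 - 3*a - 10) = (a - 5)*(a + 3)*(a + 4)*(a + 2)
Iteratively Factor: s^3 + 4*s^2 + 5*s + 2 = (s + 2)*(s^2 + 2*s + 1) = (s + 1)*(s + 2)*(s + 1)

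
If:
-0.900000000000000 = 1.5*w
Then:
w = -0.60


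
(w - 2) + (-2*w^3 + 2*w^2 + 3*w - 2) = -2*w^3 + 2*w^2 + 4*w - 4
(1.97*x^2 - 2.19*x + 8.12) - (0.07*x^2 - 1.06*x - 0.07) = 1.9*x^2 - 1.13*x + 8.19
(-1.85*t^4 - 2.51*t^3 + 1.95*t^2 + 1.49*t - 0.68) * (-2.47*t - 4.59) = 4.5695*t^5 + 14.6912*t^4 + 6.7044*t^3 - 12.6308*t^2 - 5.1595*t + 3.1212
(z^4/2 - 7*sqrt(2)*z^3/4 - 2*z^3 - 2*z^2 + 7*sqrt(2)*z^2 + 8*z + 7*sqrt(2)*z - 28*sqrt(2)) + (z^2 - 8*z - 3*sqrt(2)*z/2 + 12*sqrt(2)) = z^4/2 - 7*sqrt(2)*z^3/4 - 2*z^3 - z^2 + 7*sqrt(2)*z^2 + 11*sqrt(2)*z/2 - 16*sqrt(2)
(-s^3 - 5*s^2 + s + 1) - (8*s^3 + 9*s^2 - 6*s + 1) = -9*s^3 - 14*s^2 + 7*s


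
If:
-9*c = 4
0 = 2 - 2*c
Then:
No Solution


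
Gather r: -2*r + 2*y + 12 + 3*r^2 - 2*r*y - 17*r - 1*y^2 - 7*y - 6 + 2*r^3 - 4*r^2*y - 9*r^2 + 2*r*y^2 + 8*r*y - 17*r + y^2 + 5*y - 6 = 2*r^3 + r^2*(-4*y - 6) + r*(2*y^2 + 6*y - 36)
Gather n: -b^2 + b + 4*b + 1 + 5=-b^2 + 5*b + 6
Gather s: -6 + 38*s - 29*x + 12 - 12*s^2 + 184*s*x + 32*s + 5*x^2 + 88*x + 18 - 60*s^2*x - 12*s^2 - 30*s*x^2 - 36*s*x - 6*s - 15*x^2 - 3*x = s^2*(-60*x - 24) + s*(-30*x^2 + 148*x + 64) - 10*x^2 + 56*x + 24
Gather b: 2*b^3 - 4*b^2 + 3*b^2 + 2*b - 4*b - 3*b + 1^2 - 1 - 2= 2*b^3 - b^2 - 5*b - 2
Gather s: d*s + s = s*(d + 1)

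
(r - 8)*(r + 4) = r^2 - 4*r - 32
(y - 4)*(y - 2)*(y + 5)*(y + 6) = y^4 + 5*y^3 - 28*y^2 - 92*y + 240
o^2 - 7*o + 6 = (o - 6)*(o - 1)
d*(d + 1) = d^2 + d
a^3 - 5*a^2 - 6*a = a*(a - 6)*(a + 1)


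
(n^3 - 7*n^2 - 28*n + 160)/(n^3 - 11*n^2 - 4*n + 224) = (n^2 + n - 20)/(n^2 - 3*n - 28)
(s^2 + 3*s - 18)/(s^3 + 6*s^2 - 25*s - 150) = (s - 3)/(s^2 - 25)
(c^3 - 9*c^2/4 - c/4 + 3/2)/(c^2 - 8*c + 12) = (4*c^2 - c - 3)/(4*(c - 6))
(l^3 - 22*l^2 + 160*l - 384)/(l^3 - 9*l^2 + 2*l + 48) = (l^2 - 14*l + 48)/(l^2 - l - 6)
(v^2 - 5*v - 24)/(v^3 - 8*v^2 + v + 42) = (v^2 - 5*v - 24)/(v^3 - 8*v^2 + v + 42)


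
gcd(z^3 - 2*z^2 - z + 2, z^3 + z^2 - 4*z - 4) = z^2 - z - 2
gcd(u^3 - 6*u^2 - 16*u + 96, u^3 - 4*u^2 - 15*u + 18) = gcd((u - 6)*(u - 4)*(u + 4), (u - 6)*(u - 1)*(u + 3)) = u - 6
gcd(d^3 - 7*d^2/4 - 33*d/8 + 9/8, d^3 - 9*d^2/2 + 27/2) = d^2 - 3*d/2 - 9/2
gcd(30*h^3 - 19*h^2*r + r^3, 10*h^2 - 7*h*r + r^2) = -2*h + r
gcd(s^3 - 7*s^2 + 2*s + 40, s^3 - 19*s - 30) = s^2 - 3*s - 10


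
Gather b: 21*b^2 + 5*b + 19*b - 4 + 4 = 21*b^2 + 24*b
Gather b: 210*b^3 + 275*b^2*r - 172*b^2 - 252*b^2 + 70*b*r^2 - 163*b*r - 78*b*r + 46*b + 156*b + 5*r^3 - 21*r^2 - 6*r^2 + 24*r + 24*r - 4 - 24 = 210*b^3 + b^2*(275*r - 424) + b*(70*r^2 - 241*r + 202) + 5*r^3 - 27*r^2 + 48*r - 28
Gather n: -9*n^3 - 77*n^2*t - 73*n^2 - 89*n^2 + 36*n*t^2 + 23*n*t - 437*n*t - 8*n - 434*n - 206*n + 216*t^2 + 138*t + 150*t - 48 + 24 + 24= -9*n^3 + n^2*(-77*t - 162) + n*(36*t^2 - 414*t - 648) + 216*t^2 + 288*t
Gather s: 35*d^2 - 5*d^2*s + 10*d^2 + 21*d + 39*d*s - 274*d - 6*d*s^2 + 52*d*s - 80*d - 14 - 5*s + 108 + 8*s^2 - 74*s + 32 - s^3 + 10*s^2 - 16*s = 45*d^2 - 333*d - s^3 + s^2*(18 - 6*d) + s*(-5*d^2 + 91*d - 95) + 126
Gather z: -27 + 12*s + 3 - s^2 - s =-s^2 + 11*s - 24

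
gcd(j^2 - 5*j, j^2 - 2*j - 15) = j - 5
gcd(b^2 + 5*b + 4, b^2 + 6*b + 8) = b + 4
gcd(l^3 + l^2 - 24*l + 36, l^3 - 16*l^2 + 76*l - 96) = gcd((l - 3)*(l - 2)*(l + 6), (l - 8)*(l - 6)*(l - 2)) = l - 2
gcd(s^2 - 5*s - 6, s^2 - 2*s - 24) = s - 6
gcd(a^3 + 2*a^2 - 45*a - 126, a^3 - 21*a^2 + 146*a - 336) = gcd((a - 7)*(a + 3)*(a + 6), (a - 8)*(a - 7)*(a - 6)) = a - 7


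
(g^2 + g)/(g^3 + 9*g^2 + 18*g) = (g + 1)/(g^2 + 9*g + 18)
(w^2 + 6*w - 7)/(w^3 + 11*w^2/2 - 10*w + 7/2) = 2/(2*w - 1)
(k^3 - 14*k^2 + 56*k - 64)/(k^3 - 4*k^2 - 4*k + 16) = (k - 8)/(k + 2)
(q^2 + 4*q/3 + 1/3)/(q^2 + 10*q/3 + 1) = (q + 1)/(q + 3)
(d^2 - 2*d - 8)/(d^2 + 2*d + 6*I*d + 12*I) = (d - 4)/(d + 6*I)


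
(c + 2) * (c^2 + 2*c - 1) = c^3 + 4*c^2 + 3*c - 2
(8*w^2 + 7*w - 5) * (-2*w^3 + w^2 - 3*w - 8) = -16*w^5 - 6*w^4 - 7*w^3 - 90*w^2 - 41*w + 40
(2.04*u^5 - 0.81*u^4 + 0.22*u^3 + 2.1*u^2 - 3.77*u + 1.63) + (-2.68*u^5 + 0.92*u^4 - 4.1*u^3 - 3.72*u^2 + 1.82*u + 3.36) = -0.64*u^5 + 0.11*u^4 - 3.88*u^3 - 1.62*u^2 - 1.95*u + 4.99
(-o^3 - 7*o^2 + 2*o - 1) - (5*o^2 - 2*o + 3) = -o^3 - 12*o^2 + 4*o - 4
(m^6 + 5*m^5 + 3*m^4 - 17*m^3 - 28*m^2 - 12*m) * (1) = m^6 + 5*m^5 + 3*m^4 - 17*m^3 - 28*m^2 - 12*m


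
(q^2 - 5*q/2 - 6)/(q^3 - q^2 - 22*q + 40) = (q + 3/2)/(q^2 + 3*q - 10)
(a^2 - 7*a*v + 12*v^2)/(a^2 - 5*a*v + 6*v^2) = (-a + 4*v)/(-a + 2*v)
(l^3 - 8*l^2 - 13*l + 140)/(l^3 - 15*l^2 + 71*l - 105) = (l + 4)/(l - 3)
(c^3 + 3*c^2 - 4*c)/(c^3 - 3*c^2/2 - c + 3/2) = 2*c*(c + 4)/(2*c^2 - c - 3)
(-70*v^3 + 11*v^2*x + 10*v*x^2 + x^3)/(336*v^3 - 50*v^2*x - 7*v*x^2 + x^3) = (-10*v^2 + 3*v*x + x^2)/(48*v^2 - 14*v*x + x^2)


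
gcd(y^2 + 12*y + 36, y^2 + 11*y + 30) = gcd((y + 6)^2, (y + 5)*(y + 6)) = y + 6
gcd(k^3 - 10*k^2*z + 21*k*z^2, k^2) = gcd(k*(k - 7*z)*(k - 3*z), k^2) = k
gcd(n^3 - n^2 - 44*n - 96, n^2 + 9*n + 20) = n + 4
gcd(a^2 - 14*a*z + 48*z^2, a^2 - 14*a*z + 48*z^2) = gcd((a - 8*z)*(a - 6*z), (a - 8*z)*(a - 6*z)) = a^2 - 14*a*z + 48*z^2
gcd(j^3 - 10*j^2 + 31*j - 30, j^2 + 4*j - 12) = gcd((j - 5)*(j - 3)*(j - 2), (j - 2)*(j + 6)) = j - 2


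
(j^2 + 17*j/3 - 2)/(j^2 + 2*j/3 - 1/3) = (j + 6)/(j + 1)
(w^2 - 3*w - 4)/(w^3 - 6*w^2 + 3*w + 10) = (w - 4)/(w^2 - 7*w + 10)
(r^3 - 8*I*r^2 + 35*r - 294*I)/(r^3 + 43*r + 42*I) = (r - 7*I)/(r + I)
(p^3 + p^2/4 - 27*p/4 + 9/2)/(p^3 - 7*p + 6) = (p - 3/4)/(p - 1)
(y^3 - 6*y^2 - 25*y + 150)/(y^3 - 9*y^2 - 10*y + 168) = (y^2 - 25)/(y^2 - 3*y - 28)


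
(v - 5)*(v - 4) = v^2 - 9*v + 20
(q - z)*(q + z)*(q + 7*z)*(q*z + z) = q^4*z + 7*q^3*z^2 + q^3*z - q^2*z^3 + 7*q^2*z^2 - 7*q*z^4 - q*z^3 - 7*z^4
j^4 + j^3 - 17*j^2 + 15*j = j*(j - 3)*(j - 1)*(j + 5)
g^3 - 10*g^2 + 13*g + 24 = (g - 8)*(g - 3)*(g + 1)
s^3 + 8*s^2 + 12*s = s*(s + 2)*(s + 6)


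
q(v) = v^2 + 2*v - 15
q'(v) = 2*v + 2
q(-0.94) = -16.00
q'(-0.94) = 0.12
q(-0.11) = -15.21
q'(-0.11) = 1.78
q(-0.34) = -15.56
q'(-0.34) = 1.32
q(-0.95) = -16.00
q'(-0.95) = 0.10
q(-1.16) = -15.97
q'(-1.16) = -0.32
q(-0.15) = -15.28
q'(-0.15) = 1.70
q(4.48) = 14.03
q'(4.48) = 10.96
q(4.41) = 13.27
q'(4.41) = 10.82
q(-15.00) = 180.00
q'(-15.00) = -28.00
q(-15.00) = 180.00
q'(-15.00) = -28.00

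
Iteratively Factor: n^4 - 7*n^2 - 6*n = (n - 3)*(n^3 + 3*n^2 + 2*n) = (n - 3)*(n + 2)*(n^2 + n) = n*(n - 3)*(n + 2)*(n + 1)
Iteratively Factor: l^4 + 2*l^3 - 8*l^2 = (l + 4)*(l^3 - 2*l^2) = (l - 2)*(l + 4)*(l^2) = l*(l - 2)*(l + 4)*(l)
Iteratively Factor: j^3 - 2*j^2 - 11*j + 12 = (j - 4)*(j^2 + 2*j - 3) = (j - 4)*(j + 3)*(j - 1)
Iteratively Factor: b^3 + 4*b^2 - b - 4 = (b + 1)*(b^2 + 3*b - 4) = (b - 1)*(b + 1)*(b + 4)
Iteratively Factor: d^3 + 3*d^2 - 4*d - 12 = (d - 2)*(d^2 + 5*d + 6) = (d - 2)*(d + 3)*(d + 2)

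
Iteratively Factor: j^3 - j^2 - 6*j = (j + 2)*(j^2 - 3*j) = (j - 3)*(j + 2)*(j)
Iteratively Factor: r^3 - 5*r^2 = (r)*(r^2 - 5*r) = r*(r - 5)*(r)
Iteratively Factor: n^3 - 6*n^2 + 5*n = (n - 1)*(n^2 - 5*n) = n*(n - 1)*(n - 5)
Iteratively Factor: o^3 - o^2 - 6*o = (o)*(o^2 - o - 6) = o*(o + 2)*(o - 3)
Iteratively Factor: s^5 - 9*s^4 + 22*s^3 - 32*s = (s - 4)*(s^4 - 5*s^3 + 2*s^2 + 8*s) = (s - 4)*(s - 2)*(s^3 - 3*s^2 - 4*s) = s*(s - 4)*(s - 2)*(s^2 - 3*s - 4) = s*(s - 4)^2*(s - 2)*(s + 1)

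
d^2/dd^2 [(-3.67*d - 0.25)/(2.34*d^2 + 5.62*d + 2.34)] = (-(3.67*d + 0.25)*(4.68*d + 5.62)*(9.36*d + 11.24) + (51.5268*d + 42.4208)*(2.34*d^2 + 5.62*d + 2.34))/(2.34*d^2 + 5.62*d + 2.34)^3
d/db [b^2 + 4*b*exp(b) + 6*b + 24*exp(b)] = 4*b*exp(b) + 2*b + 28*exp(b) + 6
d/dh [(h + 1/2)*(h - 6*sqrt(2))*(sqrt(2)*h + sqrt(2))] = 3*sqrt(2)*h^2 - 24*h + 3*sqrt(2)*h - 18 + sqrt(2)/2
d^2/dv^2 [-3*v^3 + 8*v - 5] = -18*v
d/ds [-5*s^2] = -10*s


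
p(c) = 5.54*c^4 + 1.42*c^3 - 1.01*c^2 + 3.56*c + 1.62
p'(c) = 22.16*c^3 + 4.26*c^2 - 2.02*c + 3.56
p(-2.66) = 235.63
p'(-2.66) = -378.00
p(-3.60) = 839.97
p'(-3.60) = -967.86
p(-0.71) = -0.52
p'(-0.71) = -0.79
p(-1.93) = 57.65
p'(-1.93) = -135.98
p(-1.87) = 49.89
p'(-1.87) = -122.67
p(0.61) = 4.51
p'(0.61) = 8.94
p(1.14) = 15.83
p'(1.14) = 39.62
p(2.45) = 224.77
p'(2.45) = 350.07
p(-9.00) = 35200.53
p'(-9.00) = -15787.84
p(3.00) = 490.29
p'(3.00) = 634.16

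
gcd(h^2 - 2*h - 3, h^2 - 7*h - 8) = h + 1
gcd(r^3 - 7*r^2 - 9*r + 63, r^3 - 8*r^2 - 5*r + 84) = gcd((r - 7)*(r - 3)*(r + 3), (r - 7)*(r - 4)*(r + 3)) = r^2 - 4*r - 21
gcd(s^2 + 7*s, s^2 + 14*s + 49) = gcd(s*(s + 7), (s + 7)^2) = s + 7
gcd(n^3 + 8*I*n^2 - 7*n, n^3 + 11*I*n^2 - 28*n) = n^2 + 7*I*n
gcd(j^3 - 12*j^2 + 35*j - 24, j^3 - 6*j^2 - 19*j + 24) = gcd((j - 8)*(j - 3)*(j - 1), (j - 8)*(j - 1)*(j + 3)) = j^2 - 9*j + 8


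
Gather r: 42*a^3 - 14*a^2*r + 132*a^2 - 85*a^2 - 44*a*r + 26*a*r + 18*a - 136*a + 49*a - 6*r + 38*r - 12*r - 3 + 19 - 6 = 42*a^3 + 47*a^2 - 69*a + r*(-14*a^2 - 18*a + 20) + 10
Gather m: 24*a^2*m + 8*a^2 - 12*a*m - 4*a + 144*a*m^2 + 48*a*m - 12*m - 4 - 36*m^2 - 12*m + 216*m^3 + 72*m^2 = 8*a^2 - 4*a + 216*m^3 + m^2*(144*a + 36) + m*(24*a^2 + 36*a - 24) - 4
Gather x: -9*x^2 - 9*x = -9*x^2 - 9*x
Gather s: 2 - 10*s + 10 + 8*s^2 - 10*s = 8*s^2 - 20*s + 12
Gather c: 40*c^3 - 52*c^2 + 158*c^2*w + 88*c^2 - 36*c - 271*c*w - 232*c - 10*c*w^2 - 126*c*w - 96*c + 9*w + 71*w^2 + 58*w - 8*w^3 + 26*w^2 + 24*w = 40*c^3 + c^2*(158*w + 36) + c*(-10*w^2 - 397*w - 364) - 8*w^3 + 97*w^2 + 91*w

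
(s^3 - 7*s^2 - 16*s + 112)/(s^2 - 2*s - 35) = (s^2 - 16)/(s + 5)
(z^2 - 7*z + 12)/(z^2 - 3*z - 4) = (z - 3)/(z + 1)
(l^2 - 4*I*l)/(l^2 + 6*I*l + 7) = l*(l - 4*I)/(l^2 + 6*I*l + 7)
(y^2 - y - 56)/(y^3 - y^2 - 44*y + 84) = (y - 8)/(y^2 - 8*y + 12)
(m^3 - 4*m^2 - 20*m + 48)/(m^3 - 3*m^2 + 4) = (m^2 - 2*m - 24)/(m^2 - m - 2)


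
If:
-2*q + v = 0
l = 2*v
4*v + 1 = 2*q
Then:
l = -2/3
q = -1/6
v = -1/3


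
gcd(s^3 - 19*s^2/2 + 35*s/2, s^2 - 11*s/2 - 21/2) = s - 7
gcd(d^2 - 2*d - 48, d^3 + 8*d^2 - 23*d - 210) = d + 6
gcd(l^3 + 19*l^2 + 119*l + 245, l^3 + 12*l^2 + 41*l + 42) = l + 7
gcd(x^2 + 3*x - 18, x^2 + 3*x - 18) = x^2 + 3*x - 18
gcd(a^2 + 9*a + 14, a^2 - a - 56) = a + 7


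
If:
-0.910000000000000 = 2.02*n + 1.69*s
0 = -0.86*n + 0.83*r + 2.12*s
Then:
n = -0.836633663366337*s - 0.450495049504951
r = -3.42109030180126*s - 0.466778003101515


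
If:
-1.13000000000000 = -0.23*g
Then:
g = 4.91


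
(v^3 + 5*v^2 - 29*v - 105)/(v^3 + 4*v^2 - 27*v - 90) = (v + 7)/(v + 6)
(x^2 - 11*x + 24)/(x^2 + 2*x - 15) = (x - 8)/(x + 5)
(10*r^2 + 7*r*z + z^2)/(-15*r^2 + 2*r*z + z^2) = (2*r + z)/(-3*r + z)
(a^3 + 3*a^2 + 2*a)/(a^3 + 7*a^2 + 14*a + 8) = a/(a + 4)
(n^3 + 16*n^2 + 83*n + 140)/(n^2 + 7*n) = n + 9 + 20/n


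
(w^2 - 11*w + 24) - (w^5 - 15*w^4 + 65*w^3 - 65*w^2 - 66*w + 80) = -w^5 + 15*w^4 - 65*w^3 + 66*w^2 + 55*w - 56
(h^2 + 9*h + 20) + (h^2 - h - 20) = 2*h^2 + 8*h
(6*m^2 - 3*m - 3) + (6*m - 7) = 6*m^2 + 3*m - 10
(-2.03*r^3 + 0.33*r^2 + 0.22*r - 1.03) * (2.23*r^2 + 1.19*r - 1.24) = -4.5269*r^5 - 1.6798*r^4 + 3.4005*r^3 - 2.4443*r^2 - 1.4985*r + 1.2772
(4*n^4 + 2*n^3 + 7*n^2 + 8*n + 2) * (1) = 4*n^4 + 2*n^3 + 7*n^2 + 8*n + 2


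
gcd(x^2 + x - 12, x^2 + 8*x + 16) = x + 4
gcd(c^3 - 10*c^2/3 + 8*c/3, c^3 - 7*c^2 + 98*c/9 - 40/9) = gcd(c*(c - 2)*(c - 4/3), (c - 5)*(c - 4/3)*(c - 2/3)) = c - 4/3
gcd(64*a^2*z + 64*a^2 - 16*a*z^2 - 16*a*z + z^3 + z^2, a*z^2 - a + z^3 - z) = z + 1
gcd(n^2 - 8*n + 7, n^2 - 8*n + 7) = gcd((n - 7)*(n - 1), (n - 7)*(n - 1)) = n^2 - 8*n + 7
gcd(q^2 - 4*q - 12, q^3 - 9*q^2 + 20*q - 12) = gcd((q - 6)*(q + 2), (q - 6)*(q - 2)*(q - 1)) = q - 6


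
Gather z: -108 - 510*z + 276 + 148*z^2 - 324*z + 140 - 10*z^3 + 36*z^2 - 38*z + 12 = -10*z^3 + 184*z^2 - 872*z + 320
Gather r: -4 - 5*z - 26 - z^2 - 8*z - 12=-z^2 - 13*z - 42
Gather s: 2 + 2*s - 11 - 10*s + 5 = -8*s - 4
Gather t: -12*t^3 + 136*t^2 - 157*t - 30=-12*t^3 + 136*t^2 - 157*t - 30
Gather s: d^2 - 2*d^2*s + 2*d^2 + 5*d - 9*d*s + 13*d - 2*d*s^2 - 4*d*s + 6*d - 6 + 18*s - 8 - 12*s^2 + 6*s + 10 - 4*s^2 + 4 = 3*d^2 + 24*d + s^2*(-2*d - 16) + s*(-2*d^2 - 13*d + 24)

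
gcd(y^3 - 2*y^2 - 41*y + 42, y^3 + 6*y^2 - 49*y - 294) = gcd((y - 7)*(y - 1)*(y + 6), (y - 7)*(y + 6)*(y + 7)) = y^2 - y - 42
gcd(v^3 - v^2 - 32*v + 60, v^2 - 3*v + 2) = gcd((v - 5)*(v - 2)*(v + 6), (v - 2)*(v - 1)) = v - 2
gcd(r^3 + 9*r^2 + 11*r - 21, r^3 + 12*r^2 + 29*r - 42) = r^2 + 6*r - 7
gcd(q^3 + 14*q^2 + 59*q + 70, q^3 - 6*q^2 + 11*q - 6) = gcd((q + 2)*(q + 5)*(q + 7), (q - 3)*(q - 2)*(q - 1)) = 1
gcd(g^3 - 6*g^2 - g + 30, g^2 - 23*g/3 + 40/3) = g - 5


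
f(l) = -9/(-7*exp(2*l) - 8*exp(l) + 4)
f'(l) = -9*(14*exp(2*l) + 8*exp(l))/(-7*exp(2*l) - 8*exp(l) + 4)^2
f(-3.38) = -2.42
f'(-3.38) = -0.19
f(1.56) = 0.05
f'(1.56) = -0.09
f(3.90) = 0.00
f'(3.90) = -0.00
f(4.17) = 0.00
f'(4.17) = -0.00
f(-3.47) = -2.40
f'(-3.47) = -0.17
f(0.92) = 0.15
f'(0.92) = -0.27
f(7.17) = 0.00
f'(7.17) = -0.00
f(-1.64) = -4.12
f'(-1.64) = -3.92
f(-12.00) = -2.25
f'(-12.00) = 0.00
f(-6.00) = -2.26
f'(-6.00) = -0.01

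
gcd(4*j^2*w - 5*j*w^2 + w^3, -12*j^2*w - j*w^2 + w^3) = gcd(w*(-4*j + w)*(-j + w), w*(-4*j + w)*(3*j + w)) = -4*j*w + w^2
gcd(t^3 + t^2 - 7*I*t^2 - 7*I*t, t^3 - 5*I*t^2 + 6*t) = t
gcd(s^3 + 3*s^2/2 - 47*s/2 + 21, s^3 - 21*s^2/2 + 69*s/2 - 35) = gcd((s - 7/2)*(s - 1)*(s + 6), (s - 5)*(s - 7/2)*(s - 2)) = s - 7/2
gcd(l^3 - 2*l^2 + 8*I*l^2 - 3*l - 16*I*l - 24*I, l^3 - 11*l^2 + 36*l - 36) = l - 3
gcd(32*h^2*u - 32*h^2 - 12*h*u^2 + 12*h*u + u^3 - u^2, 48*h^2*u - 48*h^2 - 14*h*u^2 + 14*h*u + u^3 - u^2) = -8*h*u + 8*h + u^2 - u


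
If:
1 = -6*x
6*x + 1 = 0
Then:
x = -1/6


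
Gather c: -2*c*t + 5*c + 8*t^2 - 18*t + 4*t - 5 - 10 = c*(5 - 2*t) + 8*t^2 - 14*t - 15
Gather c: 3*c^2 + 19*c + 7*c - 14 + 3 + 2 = 3*c^2 + 26*c - 9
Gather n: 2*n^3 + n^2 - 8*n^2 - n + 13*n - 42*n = 2*n^3 - 7*n^2 - 30*n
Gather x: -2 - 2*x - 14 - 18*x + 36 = 20 - 20*x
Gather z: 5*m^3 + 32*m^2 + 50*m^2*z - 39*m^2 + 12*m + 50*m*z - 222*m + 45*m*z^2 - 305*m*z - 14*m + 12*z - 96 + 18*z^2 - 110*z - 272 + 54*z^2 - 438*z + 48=5*m^3 - 7*m^2 - 224*m + z^2*(45*m + 72) + z*(50*m^2 - 255*m - 536) - 320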